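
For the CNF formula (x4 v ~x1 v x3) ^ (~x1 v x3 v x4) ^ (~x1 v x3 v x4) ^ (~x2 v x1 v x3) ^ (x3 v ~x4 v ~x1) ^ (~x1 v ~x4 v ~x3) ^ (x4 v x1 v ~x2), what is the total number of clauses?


Each group enclosed in parentheses joined by ^ is one clause.
Counting the conjuncts: 7 clauses.

7


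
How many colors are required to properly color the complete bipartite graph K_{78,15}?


K_{78,15} is bipartite by definition: the two parts are independent sets, with every edge crossing between them.
Color all vertices in one part with color 1 and all vertices in the other part with color 2.
Since the graph has at least one edge, one color does not suffice.
Chromatic number = 2.

2


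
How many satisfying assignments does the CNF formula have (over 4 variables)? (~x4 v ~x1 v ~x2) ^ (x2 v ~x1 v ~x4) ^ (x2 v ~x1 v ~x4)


Enumerate all 16 truth assignments over 4 variables.
Test each against every clause.
Satisfying assignments found: 12.

12


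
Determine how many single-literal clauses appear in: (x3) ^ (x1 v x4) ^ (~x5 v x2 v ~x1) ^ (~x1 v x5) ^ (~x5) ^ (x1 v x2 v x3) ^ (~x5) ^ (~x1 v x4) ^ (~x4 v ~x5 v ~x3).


A unit clause contains exactly one literal.
Unit clauses found: (x3), (~x5), (~x5).
Count = 3.

3


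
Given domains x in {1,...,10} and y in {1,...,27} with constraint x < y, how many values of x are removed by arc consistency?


For the constraint x < y, x needs a supporting value in y's domain.
x can be at most 26 (one less than y's maximum).
Valid x values from domain: 10 out of 10.
Pruned = 10 - 10 = 0.

0


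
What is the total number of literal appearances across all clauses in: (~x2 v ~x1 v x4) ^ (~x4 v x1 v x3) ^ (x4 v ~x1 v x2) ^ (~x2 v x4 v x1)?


Clause lengths: 3, 3, 3, 3.
Sum = 3 + 3 + 3 + 3 = 12.

12


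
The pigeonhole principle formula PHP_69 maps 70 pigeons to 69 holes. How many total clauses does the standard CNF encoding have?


The PHP encoding has two parts:
1) At-least-one-hole clauses: 70 (one per pigeon, each with 69 literals).
2) At-most-one-pigeon-per-hole clauses: 69 holes * C(70,2) = 69 * 2415 = 166635.
Total clauses = 70 + 166635 = 166705.

166705


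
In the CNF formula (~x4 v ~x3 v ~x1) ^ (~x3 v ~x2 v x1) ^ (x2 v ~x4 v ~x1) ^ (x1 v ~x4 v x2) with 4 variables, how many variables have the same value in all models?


Find all satisfying assignments: 9 model(s).
Check which variables have the same value in every model.
No variable is fixed across all models.
Backbone size = 0.

0


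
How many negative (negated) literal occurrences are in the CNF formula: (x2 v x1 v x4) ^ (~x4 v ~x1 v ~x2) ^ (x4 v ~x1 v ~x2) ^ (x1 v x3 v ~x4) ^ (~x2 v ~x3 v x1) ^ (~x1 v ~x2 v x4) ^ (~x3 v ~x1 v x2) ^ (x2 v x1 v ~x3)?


Scan each clause for negated literals.
Clause 1: 0 negative; Clause 2: 3 negative; Clause 3: 2 negative; Clause 4: 1 negative; Clause 5: 2 negative; Clause 6: 2 negative; Clause 7: 2 negative; Clause 8: 1 negative.
Total negative literal occurrences = 13.

13


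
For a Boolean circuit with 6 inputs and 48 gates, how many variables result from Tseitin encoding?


The Tseitin transformation introduces one auxiliary variable per gate.
Total variables = inputs + gates = 6 + 48 = 54.

54


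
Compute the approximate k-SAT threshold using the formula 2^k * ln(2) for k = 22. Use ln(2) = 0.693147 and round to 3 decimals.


Using the asymptotic formula: threshold ~ 2^k * ln(2).
2^22 = 4194304.
4194304 * 0.693147 = 2907269.235.

2907269.235


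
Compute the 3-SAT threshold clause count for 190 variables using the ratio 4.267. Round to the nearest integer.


The 3-SAT phase transition occurs at approximately 4.267 clauses per variable.
m = 4.267 * 190 = 810.73.
Rounded to nearest integer: 811.

811


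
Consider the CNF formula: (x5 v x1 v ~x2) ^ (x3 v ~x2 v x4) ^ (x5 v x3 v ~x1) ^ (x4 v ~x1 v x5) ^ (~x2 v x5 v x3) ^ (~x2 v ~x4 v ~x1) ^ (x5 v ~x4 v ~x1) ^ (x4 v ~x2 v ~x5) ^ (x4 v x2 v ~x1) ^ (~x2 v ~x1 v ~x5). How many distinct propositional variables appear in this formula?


Identify each distinct variable in the formula.
Variables found: x1, x2, x3, x4, x5.
Total distinct variables = 5.

5


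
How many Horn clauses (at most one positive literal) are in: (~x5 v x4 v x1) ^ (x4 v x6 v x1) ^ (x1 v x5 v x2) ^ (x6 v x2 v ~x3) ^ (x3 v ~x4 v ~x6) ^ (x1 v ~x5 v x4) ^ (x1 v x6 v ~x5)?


A Horn clause has at most one positive literal.
Clause 1: 2 positive lit(s) -> not Horn
Clause 2: 3 positive lit(s) -> not Horn
Clause 3: 3 positive lit(s) -> not Horn
Clause 4: 2 positive lit(s) -> not Horn
Clause 5: 1 positive lit(s) -> Horn
Clause 6: 2 positive lit(s) -> not Horn
Clause 7: 2 positive lit(s) -> not Horn
Total Horn clauses = 1.

1


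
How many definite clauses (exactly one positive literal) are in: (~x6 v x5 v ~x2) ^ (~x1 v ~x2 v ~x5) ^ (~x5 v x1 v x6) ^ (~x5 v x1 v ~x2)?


A definite clause has exactly one positive literal.
Clause 1: 1 positive -> definite
Clause 2: 0 positive -> not definite
Clause 3: 2 positive -> not definite
Clause 4: 1 positive -> definite
Definite clause count = 2.

2


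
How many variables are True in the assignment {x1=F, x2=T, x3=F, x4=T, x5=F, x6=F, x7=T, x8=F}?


The weight is the number of variables assigned True.
True variables: x2, x4, x7.
Weight = 3.

3


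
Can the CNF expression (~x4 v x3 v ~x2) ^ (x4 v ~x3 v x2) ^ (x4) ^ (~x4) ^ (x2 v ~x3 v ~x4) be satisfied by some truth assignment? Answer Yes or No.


Check all 16 possible truth assignments.
Number of satisfying assignments found: 0.
The formula is unsatisfiable.

No


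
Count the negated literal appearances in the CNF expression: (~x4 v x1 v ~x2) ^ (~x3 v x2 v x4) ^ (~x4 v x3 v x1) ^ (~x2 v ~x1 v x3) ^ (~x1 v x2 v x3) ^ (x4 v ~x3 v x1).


Scan each clause for negated literals.
Clause 1: 2 negative; Clause 2: 1 negative; Clause 3: 1 negative; Clause 4: 2 negative; Clause 5: 1 negative; Clause 6: 1 negative.
Total negative literal occurrences = 8.

8


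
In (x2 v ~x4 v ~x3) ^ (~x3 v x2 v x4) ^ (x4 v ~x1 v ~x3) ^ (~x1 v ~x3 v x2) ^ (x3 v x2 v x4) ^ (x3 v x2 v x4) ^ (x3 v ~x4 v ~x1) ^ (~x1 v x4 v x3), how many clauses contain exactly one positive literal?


A definite clause has exactly one positive literal.
Clause 1: 1 positive -> definite
Clause 2: 2 positive -> not definite
Clause 3: 1 positive -> definite
Clause 4: 1 positive -> definite
Clause 5: 3 positive -> not definite
Clause 6: 3 positive -> not definite
Clause 7: 1 positive -> definite
Clause 8: 2 positive -> not definite
Definite clause count = 4.

4


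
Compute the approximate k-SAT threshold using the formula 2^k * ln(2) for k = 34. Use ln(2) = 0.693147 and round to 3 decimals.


Using the asymptotic formula: threshold ~ 2^k * ln(2).
2^34 = 17179869184.
17179869184 * 0.693147 = 11908174785.282.

11908174785.282


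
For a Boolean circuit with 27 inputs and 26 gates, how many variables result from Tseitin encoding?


The Tseitin transformation introduces one auxiliary variable per gate.
Total variables = inputs + gates = 27 + 26 = 53.

53


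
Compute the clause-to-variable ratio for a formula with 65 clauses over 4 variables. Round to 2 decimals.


Clause-to-variable ratio = clauses / variables.
65 / 4 = 16.25.

16.25


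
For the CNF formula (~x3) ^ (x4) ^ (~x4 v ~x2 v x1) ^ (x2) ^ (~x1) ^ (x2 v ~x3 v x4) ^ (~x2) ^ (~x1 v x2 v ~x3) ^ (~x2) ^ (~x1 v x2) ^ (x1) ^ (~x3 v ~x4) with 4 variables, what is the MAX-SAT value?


Enumerate all 16 truth assignments.
For each, count how many of the 12 clauses are satisfied.
The formula is not fully satisfiable, so the maximum is below 12.
Maximum simultaneously satisfiable clauses = 10.

10


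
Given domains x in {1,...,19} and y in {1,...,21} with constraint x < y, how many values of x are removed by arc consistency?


For the constraint x < y, x needs a supporting value in y's domain.
x can be at most 20 (one less than y's maximum).
Valid x values from domain: 19 out of 19.
Pruned = 19 - 19 = 0.

0


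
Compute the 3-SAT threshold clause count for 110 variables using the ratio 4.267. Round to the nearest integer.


The 3-SAT phase transition occurs at approximately 4.267 clauses per variable.
m = 4.267 * 110 = 469.37.
Rounded to nearest integer: 469.

469


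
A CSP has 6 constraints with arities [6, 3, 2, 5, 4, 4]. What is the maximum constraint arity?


The arities are: 6, 3, 2, 5, 4, 4.
Scan for the maximum value.
Maximum arity = 6.

6


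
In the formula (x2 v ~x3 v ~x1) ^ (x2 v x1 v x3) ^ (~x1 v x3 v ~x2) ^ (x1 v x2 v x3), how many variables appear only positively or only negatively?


A pure literal appears in only one polarity across all clauses.
No pure literals found.
Count = 0.

0


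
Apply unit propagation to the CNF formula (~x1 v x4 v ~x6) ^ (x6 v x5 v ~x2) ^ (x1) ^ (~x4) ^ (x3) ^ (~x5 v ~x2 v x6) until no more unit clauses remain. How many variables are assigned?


Unit propagation repeatedly assigns the literal in any unit clause, then simplifies.
Assignments in order: x1 = T, x4 = F, x6 = F, x3 = T.
No further unit clauses remain.
Total variables assigned = 4.

4


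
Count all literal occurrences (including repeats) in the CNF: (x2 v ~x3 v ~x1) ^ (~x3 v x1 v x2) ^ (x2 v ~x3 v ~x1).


Clause lengths: 3, 3, 3.
Sum = 3 + 3 + 3 = 9.

9


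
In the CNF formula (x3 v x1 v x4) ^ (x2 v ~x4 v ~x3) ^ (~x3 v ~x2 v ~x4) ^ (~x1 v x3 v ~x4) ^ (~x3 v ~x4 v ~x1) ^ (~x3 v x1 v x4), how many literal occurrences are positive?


Scan each clause for unnegated literals.
Clause 1: 3 positive; Clause 2: 1 positive; Clause 3: 0 positive; Clause 4: 1 positive; Clause 5: 0 positive; Clause 6: 2 positive.
Total positive literal occurrences = 7.

7


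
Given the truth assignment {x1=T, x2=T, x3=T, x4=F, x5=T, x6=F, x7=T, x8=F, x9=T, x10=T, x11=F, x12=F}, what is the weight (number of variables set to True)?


The weight is the number of variables assigned True.
True variables: x1, x2, x3, x5, x7, x9, x10.
Weight = 7.

7


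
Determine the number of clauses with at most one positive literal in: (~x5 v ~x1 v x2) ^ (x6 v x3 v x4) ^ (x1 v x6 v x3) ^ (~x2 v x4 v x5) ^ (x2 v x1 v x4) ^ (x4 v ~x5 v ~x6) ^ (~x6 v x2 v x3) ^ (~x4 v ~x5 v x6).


A Horn clause has at most one positive literal.
Clause 1: 1 positive lit(s) -> Horn
Clause 2: 3 positive lit(s) -> not Horn
Clause 3: 3 positive lit(s) -> not Horn
Clause 4: 2 positive lit(s) -> not Horn
Clause 5: 3 positive lit(s) -> not Horn
Clause 6: 1 positive lit(s) -> Horn
Clause 7: 2 positive lit(s) -> not Horn
Clause 8: 1 positive lit(s) -> Horn
Total Horn clauses = 3.

3


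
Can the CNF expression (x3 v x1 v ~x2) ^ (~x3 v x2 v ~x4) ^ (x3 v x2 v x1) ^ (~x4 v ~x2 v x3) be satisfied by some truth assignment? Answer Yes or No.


Check all 16 possible truth assignments.
Number of satisfying assignments found: 9.
The formula is satisfiable.

Yes


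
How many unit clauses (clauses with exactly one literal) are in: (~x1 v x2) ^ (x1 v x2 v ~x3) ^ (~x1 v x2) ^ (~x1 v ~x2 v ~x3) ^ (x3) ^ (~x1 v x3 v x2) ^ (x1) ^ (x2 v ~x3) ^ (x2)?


A unit clause contains exactly one literal.
Unit clauses found: (x3), (x1), (x2).
Count = 3.

3


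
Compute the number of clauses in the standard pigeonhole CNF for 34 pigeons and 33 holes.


The PHP encoding has two parts:
1) At-least-one-hole clauses: 34 (one per pigeon, each with 33 literals).
2) At-most-one-pigeon-per-hole clauses: 33 holes * C(34,2) = 33 * 561 = 18513.
Total clauses = 34 + 18513 = 18547.

18547


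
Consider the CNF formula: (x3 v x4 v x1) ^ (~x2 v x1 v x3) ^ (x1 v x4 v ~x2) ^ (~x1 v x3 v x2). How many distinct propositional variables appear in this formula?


Identify each distinct variable in the formula.
Variables found: x1, x2, x3, x4.
Total distinct variables = 4.

4


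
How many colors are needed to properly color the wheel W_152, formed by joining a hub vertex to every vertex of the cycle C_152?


W_152 consists of the cycle C_152 together with a hub vertex adjacent to every cycle vertex.
The cycle C_152 needs 2 colors (even cycle -> 2).
The hub is adjacent to every cycle vertex, so it must receive a new color distinct from all of them.
Chromatic number = 2 + 1 = 3.

3


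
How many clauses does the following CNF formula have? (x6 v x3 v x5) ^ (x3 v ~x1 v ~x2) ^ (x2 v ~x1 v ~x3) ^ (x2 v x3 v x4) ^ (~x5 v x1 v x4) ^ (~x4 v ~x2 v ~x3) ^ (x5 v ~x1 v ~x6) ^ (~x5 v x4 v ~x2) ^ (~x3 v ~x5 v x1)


Each group enclosed in parentheses joined by ^ is one clause.
Counting the conjuncts: 9 clauses.

9


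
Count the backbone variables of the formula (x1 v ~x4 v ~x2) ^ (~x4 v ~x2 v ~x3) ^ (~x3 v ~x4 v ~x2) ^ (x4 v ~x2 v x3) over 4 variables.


Find all satisfying assignments: 11 model(s).
Check which variables have the same value in every model.
No variable is fixed across all models.
Backbone size = 0.

0


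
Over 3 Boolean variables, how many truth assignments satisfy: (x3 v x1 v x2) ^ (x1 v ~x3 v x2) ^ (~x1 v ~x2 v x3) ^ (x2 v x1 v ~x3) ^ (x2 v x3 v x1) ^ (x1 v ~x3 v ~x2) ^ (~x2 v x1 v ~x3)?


Enumerate all 8 truth assignments over 3 variables.
Test each against every clause.
Satisfying assignments found: 4.

4


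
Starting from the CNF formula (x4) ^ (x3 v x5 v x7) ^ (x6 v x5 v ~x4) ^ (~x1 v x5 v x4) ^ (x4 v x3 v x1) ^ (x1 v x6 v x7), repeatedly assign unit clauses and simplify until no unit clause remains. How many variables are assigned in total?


Unit propagation repeatedly assigns the literal in any unit clause, then simplifies.
Assignments in order: x4 = T.
No further unit clauses remain.
Total variables assigned = 1.

1


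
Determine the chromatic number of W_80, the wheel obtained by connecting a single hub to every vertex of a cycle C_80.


W_80 consists of the cycle C_80 together with a hub vertex adjacent to every cycle vertex.
The cycle C_80 needs 2 colors (even cycle -> 2).
The hub is adjacent to every cycle vertex, so it must receive a new color distinct from all of them.
Chromatic number = 2 + 1 = 3.

3


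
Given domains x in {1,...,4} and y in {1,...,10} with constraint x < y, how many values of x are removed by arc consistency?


For the constraint x < y, x needs a supporting value in y's domain.
x can be at most 9 (one less than y's maximum).
Valid x values from domain: 4 out of 4.
Pruned = 4 - 4 = 0.

0


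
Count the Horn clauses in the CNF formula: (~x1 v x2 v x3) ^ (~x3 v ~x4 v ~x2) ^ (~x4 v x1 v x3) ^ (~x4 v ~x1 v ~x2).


A Horn clause has at most one positive literal.
Clause 1: 2 positive lit(s) -> not Horn
Clause 2: 0 positive lit(s) -> Horn
Clause 3: 2 positive lit(s) -> not Horn
Clause 4: 0 positive lit(s) -> Horn
Total Horn clauses = 2.

2


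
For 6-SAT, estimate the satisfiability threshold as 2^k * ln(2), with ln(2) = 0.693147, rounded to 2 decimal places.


Using the asymptotic formula: threshold ~ 2^k * ln(2).
2^6 = 64.
64 * 0.693147 = 44.36.

44.36


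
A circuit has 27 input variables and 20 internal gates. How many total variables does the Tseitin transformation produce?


The Tseitin transformation introduces one auxiliary variable per gate.
Total variables = inputs + gates = 27 + 20 = 47.

47


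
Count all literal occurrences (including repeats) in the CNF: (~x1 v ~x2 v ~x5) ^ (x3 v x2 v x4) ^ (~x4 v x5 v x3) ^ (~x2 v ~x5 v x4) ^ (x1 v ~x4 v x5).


Clause lengths: 3, 3, 3, 3, 3.
Sum = 3 + 3 + 3 + 3 + 3 = 15.

15


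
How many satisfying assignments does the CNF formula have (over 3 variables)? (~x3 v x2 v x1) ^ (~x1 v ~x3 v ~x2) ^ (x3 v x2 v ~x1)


Enumerate all 8 truth assignments over 3 variables.
Test each against every clause.
Satisfying assignments found: 5.

5


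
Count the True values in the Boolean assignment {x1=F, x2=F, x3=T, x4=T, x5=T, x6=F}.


The weight is the number of variables assigned True.
True variables: x3, x4, x5.
Weight = 3.

3


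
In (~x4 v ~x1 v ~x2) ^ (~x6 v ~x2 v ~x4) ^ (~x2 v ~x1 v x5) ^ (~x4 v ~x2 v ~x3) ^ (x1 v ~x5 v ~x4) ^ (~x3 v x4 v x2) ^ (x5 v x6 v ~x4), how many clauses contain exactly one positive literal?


A definite clause has exactly one positive literal.
Clause 1: 0 positive -> not definite
Clause 2: 0 positive -> not definite
Clause 3: 1 positive -> definite
Clause 4: 0 positive -> not definite
Clause 5: 1 positive -> definite
Clause 6: 2 positive -> not definite
Clause 7: 2 positive -> not definite
Definite clause count = 2.

2


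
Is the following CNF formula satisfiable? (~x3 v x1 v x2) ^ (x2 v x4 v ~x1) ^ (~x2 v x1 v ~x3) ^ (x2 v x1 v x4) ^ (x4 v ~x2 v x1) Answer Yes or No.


Check all 16 possible truth assignments.
Number of satisfying assignments found: 8.
The formula is satisfiable.

Yes


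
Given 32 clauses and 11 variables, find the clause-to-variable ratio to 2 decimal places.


Clause-to-variable ratio = clauses / variables.
32 / 11 = 2.91.

2.91


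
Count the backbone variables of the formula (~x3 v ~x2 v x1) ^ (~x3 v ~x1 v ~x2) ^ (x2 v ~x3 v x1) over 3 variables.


Find all satisfying assignments: 5 model(s).
Check which variables have the same value in every model.
No variable is fixed across all models.
Backbone size = 0.

0


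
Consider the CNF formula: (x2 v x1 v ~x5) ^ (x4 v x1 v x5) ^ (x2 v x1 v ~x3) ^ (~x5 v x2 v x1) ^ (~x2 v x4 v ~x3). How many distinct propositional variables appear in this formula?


Identify each distinct variable in the formula.
Variables found: x1, x2, x3, x4, x5.
Total distinct variables = 5.

5


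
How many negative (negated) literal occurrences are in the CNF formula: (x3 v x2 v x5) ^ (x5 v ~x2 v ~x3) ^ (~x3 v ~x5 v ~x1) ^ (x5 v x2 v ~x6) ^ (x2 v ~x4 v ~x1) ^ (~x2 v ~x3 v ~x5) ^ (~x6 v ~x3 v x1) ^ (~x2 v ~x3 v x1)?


Scan each clause for negated literals.
Clause 1: 0 negative; Clause 2: 2 negative; Clause 3: 3 negative; Clause 4: 1 negative; Clause 5: 2 negative; Clause 6: 3 negative; Clause 7: 2 negative; Clause 8: 2 negative.
Total negative literal occurrences = 15.

15


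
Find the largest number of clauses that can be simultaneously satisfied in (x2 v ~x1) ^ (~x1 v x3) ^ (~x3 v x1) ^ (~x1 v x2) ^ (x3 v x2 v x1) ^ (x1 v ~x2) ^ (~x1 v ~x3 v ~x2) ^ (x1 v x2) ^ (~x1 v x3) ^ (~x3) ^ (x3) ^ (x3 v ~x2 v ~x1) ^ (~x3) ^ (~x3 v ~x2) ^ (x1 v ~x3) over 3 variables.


Enumerate all 8 truth assignments.
For each, count how many of the 15 clauses are satisfied.
The formula is not fully satisfiable, so the maximum is below 15.
Maximum simultaneously satisfiable clauses = 13.

13


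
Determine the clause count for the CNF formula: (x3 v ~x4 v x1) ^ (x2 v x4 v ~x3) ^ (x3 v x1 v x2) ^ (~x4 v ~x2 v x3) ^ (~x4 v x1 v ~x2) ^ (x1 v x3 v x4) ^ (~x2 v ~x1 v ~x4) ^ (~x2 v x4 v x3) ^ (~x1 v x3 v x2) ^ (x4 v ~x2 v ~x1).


Each group enclosed in parentheses joined by ^ is one clause.
Counting the conjuncts: 10 clauses.

10


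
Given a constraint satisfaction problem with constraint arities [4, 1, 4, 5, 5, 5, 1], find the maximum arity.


The arities are: 4, 1, 4, 5, 5, 5, 1.
Scan for the maximum value.
Maximum arity = 5.

5


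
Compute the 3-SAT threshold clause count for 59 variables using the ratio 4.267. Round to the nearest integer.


The 3-SAT phase transition occurs at approximately 4.267 clauses per variable.
m = 4.267 * 59 = 251.753.
Rounded to nearest integer: 252.

252


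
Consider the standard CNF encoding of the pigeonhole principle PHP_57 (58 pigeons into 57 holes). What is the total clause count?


The PHP encoding has two parts:
1) At-least-one-hole clauses: 58 (one per pigeon, each with 57 literals).
2) At-most-one-pigeon-per-hole clauses: 57 holes * C(58,2) = 57 * 1653 = 94221.
Total clauses = 58 + 94221 = 94279.

94279


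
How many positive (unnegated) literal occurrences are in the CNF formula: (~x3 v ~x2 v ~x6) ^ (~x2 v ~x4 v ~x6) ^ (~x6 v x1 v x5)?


Scan each clause for unnegated literals.
Clause 1: 0 positive; Clause 2: 0 positive; Clause 3: 2 positive.
Total positive literal occurrences = 2.

2


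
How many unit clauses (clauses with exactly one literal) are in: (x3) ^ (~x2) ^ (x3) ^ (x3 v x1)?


A unit clause contains exactly one literal.
Unit clauses found: (x3), (~x2), (x3).
Count = 3.

3


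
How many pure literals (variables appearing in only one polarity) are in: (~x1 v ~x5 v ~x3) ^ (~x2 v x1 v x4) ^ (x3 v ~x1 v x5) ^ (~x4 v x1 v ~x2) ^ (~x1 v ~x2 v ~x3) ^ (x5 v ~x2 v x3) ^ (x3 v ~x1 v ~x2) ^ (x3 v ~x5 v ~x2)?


A pure literal appears in only one polarity across all clauses.
Pure literals: x2 (negative only).
Count = 1.

1


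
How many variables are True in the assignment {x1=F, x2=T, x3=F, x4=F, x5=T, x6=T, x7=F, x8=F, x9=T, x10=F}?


The weight is the number of variables assigned True.
True variables: x2, x5, x6, x9.
Weight = 4.

4


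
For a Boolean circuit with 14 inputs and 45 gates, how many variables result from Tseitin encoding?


The Tseitin transformation introduces one auxiliary variable per gate.
Total variables = inputs + gates = 14 + 45 = 59.

59


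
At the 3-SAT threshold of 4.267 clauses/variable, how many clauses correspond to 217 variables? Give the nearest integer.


The 3-SAT phase transition occurs at approximately 4.267 clauses per variable.
m = 4.267 * 217 = 925.939.
Rounded to nearest integer: 926.

926


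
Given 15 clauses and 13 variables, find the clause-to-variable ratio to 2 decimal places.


Clause-to-variable ratio = clauses / variables.
15 / 13 = 1.15.

1.15


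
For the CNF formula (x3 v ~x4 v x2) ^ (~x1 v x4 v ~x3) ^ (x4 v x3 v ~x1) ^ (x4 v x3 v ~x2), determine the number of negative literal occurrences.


Scan each clause for negated literals.
Clause 1: 1 negative; Clause 2: 2 negative; Clause 3: 1 negative; Clause 4: 1 negative.
Total negative literal occurrences = 5.

5


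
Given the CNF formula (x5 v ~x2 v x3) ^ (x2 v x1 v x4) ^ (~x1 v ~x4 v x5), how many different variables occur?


Identify each distinct variable in the formula.
Variables found: x1, x2, x3, x4, x5.
Total distinct variables = 5.

5


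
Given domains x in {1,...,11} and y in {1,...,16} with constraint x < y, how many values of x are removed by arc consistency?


For the constraint x < y, x needs a supporting value in y's domain.
x can be at most 15 (one less than y's maximum).
Valid x values from domain: 11 out of 11.
Pruned = 11 - 11 = 0.

0


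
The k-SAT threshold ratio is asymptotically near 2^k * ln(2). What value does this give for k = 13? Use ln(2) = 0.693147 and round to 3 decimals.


Using the asymptotic formula: threshold ~ 2^k * ln(2).
2^13 = 8192.
8192 * 0.693147 = 5678.26.

5678.26


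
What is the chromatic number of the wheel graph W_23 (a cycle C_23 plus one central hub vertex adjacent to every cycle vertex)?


W_23 consists of the cycle C_23 together with a hub vertex adjacent to every cycle vertex.
The cycle C_23 needs 3 colors (odd cycle -> 3).
The hub is adjacent to every cycle vertex, so it must receive a new color distinct from all of them.
Chromatic number = 3 + 1 = 4.

4


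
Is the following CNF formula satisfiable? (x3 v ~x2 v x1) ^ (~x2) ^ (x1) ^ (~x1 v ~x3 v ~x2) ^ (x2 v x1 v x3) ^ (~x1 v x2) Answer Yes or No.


Check all 8 possible truth assignments.
Number of satisfying assignments found: 0.
The formula is unsatisfiable.

No


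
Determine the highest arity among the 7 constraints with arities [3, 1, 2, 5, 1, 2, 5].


The arities are: 3, 1, 2, 5, 1, 2, 5.
Scan for the maximum value.
Maximum arity = 5.

5


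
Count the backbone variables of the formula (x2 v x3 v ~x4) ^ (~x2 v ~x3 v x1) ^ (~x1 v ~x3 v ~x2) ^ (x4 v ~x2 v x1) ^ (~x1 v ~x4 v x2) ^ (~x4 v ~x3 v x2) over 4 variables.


Find all satisfying assignments: 7 model(s).
Check which variables have the same value in every model.
No variable is fixed across all models.
Backbone size = 0.

0


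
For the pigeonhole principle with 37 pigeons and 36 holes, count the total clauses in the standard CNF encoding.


The PHP encoding has two parts:
1) At-least-one-hole clauses: 37 (one per pigeon, each with 36 literals).
2) At-most-one-pigeon-per-hole clauses: 36 holes * C(37,2) = 36 * 666 = 23976.
Total clauses = 37 + 23976 = 24013.

24013


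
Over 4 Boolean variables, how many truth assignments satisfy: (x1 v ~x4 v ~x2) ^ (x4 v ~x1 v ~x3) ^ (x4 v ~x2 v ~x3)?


Enumerate all 16 truth assignments over 4 variables.
Test each against every clause.
Satisfying assignments found: 11.

11


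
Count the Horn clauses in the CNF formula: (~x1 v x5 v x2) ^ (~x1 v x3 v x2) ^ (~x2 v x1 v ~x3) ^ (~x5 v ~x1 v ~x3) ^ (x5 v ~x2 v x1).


A Horn clause has at most one positive literal.
Clause 1: 2 positive lit(s) -> not Horn
Clause 2: 2 positive lit(s) -> not Horn
Clause 3: 1 positive lit(s) -> Horn
Clause 4: 0 positive lit(s) -> Horn
Clause 5: 2 positive lit(s) -> not Horn
Total Horn clauses = 2.

2


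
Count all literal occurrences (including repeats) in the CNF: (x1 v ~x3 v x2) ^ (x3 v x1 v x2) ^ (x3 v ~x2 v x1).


Clause lengths: 3, 3, 3.
Sum = 3 + 3 + 3 = 9.

9


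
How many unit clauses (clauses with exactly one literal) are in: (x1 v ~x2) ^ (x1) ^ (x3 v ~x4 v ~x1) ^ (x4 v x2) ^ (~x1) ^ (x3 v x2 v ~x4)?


A unit clause contains exactly one literal.
Unit clauses found: (x1), (~x1).
Count = 2.

2


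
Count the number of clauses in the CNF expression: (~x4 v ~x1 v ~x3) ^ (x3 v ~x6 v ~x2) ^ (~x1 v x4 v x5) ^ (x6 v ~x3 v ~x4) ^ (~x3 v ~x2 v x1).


Each group enclosed in parentheses joined by ^ is one clause.
Counting the conjuncts: 5 clauses.

5


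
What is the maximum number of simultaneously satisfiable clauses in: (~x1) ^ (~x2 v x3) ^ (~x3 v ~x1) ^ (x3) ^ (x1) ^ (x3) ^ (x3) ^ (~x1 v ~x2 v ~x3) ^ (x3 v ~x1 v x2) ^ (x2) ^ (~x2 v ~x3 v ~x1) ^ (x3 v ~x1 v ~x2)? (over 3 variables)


Enumerate all 8 truth assignments.
For each, count how many of the 12 clauses are satisfied.
The formula is not fully satisfiable, so the maximum is below 12.
Maximum simultaneously satisfiable clauses = 11.

11


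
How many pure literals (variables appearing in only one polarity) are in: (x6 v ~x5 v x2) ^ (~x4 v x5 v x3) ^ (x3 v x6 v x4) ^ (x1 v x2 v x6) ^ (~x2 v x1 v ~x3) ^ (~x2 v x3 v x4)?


A pure literal appears in only one polarity across all clauses.
Pure literals: x1 (positive only), x6 (positive only).
Count = 2.

2


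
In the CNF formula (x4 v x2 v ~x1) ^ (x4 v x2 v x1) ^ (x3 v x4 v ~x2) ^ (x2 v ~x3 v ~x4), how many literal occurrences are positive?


Scan each clause for unnegated literals.
Clause 1: 2 positive; Clause 2: 3 positive; Clause 3: 2 positive; Clause 4: 1 positive.
Total positive literal occurrences = 8.

8


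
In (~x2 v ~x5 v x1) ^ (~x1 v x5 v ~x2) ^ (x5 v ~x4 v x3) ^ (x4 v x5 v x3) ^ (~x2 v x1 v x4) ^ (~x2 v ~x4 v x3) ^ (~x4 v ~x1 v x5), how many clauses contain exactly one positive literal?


A definite clause has exactly one positive literal.
Clause 1: 1 positive -> definite
Clause 2: 1 positive -> definite
Clause 3: 2 positive -> not definite
Clause 4: 3 positive -> not definite
Clause 5: 2 positive -> not definite
Clause 6: 1 positive -> definite
Clause 7: 1 positive -> definite
Definite clause count = 4.

4


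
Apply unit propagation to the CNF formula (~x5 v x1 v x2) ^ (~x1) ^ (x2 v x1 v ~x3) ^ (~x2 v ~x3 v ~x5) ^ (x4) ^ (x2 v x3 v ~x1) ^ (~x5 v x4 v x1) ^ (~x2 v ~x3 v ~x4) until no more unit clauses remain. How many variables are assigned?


Unit propagation repeatedly assigns the literal in any unit clause, then simplifies.
Assignments in order: x1 = F, x4 = T.
No further unit clauses remain.
Total variables assigned = 2.

2


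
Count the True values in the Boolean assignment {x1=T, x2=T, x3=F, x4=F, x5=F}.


The weight is the number of variables assigned True.
True variables: x1, x2.
Weight = 2.

2


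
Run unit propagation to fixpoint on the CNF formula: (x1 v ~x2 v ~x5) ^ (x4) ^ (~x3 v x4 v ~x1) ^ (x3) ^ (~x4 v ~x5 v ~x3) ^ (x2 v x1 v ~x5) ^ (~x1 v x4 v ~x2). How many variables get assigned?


Unit propagation repeatedly assigns the literal in any unit clause, then simplifies.
Assignments in order: x4 = T, x3 = T, x5 = F.
No further unit clauses remain.
Total variables assigned = 3.

3


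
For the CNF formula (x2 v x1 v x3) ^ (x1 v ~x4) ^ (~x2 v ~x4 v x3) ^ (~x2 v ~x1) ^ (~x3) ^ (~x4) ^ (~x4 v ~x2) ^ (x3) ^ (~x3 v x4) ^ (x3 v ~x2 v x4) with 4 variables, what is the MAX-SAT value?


Enumerate all 16 truth assignments.
For each, count how many of the 10 clauses are satisfied.
The formula is not fully satisfiable, so the maximum is below 10.
Maximum simultaneously satisfiable clauses = 9.

9


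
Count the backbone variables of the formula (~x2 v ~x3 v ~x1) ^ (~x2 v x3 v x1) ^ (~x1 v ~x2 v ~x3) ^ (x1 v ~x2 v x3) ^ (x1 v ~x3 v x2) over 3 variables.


Find all satisfying assignments: 5 model(s).
Check which variables have the same value in every model.
No variable is fixed across all models.
Backbone size = 0.

0


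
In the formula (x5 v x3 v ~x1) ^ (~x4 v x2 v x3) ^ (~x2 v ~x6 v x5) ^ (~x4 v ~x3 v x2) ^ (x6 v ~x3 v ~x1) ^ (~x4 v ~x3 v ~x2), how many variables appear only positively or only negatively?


A pure literal appears in only one polarity across all clauses.
Pure literals: x1 (negative only), x4 (negative only), x5 (positive only).
Count = 3.

3


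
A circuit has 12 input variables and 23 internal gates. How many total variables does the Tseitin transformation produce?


The Tseitin transformation introduces one auxiliary variable per gate.
Total variables = inputs + gates = 12 + 23 = 35.

35


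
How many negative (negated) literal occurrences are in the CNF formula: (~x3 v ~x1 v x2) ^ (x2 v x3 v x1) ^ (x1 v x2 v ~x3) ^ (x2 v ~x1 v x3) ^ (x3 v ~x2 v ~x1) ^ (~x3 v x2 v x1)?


Scan each clause for negated literals.
Clause 1: 2 negative; Clause 2: 0 negative; Clause 3: 1 negative; Clause 4: 1 negative; Clause 5: 2 negative; Clause 6: 1 negative.
Total negative literal occurrences = 7.

7


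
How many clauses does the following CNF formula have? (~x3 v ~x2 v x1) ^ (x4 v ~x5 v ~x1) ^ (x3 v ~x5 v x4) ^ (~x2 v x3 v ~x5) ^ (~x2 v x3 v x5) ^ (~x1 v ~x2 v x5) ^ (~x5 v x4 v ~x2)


Each group enclosed in parentheses joined by ^ is one clause.
Counting the conjuncts: 7 clauses.

7


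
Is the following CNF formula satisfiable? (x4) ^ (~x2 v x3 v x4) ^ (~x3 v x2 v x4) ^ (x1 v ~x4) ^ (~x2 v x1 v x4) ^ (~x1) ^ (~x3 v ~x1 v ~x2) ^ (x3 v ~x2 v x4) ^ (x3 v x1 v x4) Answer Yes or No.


Check all 16 possible truth assignments.
Number of satisfying assignments found: 0.
The formula is unsatisfiable.

No


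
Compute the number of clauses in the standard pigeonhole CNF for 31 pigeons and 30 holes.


The PHP encoding has two parts:
1) At-least-one-hole clauses: 31 (one per pigeon, each with 30 literals).
2) At-most-one-pigeon-per-hole clauses: 30 holes * C(31,2) = 30 * 465 = 13950.
Total clauses = 31 + 13950 = 13981.

13981


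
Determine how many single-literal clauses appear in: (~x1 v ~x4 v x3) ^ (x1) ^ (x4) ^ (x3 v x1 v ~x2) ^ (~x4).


A unit clause contains exactly one literal.
Unit clauses found: (x1), (x4), (~x4).
Count = 3.

3


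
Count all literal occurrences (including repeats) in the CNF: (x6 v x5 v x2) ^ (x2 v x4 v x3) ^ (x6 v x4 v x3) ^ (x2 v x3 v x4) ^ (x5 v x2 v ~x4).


Clause lengths: 3, 3, 3, 3, 3.
Sum = 3 + 3 + 3 + 3 + 3 = 15.

15


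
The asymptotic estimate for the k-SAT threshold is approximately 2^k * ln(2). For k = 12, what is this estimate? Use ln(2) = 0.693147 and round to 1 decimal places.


Using the asymptotic formula: threshold ~ 2^k * ln(2).
2^12 = 4096.
4096 * 0.693147 = 2839.1.

2839.1


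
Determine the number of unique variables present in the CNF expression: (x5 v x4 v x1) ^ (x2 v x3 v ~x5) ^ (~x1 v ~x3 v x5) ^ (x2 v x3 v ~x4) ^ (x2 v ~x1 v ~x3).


Identify each distinct variable in the formula.
Variables found: x1, x2, x3, x4, x5.
Total distinct variables = 5.

5


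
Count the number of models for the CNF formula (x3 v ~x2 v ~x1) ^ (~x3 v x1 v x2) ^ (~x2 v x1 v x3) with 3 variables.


Enumerate all 8 truth assignments over 3 variables.
Test each against every clause.
Satisfying assignments found: 5.

5


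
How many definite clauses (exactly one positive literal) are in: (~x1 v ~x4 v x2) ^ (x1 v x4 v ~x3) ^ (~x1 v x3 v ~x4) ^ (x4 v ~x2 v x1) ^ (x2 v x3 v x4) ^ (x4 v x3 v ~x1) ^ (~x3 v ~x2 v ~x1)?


A definite clause has exactly one positive literal.
Clause 1: 1 positive -> definite
Clause 2: 2 positive -> not definite
Clause 3: 1 positive -> definite
Clause 4: 2 positive -> not definite
Clause 5: 3 positive -> not definite
Clause 6: 2 positive -> not definite
Clause 7: 0 positive -> not definite
Definite clause count = 2.

2


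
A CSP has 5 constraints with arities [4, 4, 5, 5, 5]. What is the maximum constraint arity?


The arities are: 4, 4, 5, 5, 5.
Scan for the maximum value.
Maximum arity = 5.

5


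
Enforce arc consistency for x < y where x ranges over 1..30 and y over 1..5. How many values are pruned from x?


For the constraint x < y, x needs a supporting value in y's domain.
x can be at most 4 (one less than y's maximum).
Valid x values from domain: 4 out of 30.
Pruned = 30 - 4 = 26.

26


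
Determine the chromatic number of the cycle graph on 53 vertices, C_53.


An odd cycle cannot be 2-colored: alternating two colors around the cycle returns to the start with a conflict.
Since 53 is odd, three colors are required (and three suffice).
Chromatic number = 3.

3


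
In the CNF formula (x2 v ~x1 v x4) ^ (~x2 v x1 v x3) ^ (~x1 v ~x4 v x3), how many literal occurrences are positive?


Scan each clause for unnegated literals.
Clause 1: 2 positive; Clause 2: 2 positive; Clause 3: 1 positive.
Total positive literal occurrences = 5.

5


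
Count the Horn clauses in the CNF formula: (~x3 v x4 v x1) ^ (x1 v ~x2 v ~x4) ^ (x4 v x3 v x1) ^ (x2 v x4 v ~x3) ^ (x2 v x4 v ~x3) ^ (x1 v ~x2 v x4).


A Horn clause has at most one positive literal.
Clause 1: 2 positive lit(s) -> not Horn
Clause 2: 1 positive lit(s) -> Horn
Clause 3: 3 positive lit(s) -> not Horn
Clause 4: 2 positive lit(s) -> not Horn
Clause 5: 2 positive lit(s) -> not Horn
Clause 6: 2 positive lit(s) -> not Horn
Total Horn clauses = 1.

1


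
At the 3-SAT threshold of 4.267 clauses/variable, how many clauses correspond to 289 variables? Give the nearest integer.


The 3-SAT phase transition occurs at approximately 4.267 clauses per variable.
m = 4.267 * 289 = 1233.163.
Rounded to nearest integer: 1233.

1233


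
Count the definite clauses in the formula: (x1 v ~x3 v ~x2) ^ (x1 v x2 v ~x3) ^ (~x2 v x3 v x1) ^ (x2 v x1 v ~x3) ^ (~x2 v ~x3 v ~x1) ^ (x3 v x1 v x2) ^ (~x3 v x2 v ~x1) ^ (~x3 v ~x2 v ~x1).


A definite clause has exactly one positive literal.
Clause 1: 1 positive -> definite
Clause 2: 2 positive -> not definite
Clause 3: 2 positive -> not definite
Clause 4: 2 positive -> not definite
Clause 5: 0 positive -> not definite
Clause 6: 3 positive -> not definite
Clause 7: 1 positive -> definite
Clause 8: 0 positive -> not definite
Definite clause count = 2.

2


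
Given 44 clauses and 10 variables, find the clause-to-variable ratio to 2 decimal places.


Clause-to-variable ratio = clauses / variables.
44 / 10 = 4.4.

4.4


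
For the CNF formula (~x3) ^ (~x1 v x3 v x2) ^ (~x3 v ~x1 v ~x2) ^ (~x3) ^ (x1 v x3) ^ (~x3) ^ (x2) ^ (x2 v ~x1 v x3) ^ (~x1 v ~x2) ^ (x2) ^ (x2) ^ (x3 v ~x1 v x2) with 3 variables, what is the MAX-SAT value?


Enumerate all 8 truth assignments.
For each, count how many of the 12 clauses are satisfied.
The formula is not fully satisfiable, so the maximum is below 12.
Maximum simultaneously satisfiable clauses = 11.

11


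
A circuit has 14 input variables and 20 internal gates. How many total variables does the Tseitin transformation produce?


The Tseitin transformation introduces one auxiliary variable per gate.
Total variables = inputs + gates = 14 + 20 = 34.

34


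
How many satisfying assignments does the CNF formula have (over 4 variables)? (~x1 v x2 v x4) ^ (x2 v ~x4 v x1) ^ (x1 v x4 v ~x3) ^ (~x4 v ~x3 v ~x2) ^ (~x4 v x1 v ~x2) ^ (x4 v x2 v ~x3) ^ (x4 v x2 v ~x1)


Enumerate all 16 truth assignments over 4 variables.
Test each against every clause.
Satisfying assignments found: 7.

7


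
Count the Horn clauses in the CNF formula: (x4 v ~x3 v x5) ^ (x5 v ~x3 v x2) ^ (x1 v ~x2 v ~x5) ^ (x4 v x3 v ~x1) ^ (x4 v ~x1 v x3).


A Horn clause has at most one positive literal.
Clause 1: 2 positive lit(s) -> not Horn
Clause 2: 2 positive lit(s) -> not Horn
Clause 3: 1 positive lit(s) -> Horn
Clause 4: 2 positive lit(s) -> not Horn
Clause 5: 2 positive lit(s) -> not Horn
Total Horn clauses = 1.

1


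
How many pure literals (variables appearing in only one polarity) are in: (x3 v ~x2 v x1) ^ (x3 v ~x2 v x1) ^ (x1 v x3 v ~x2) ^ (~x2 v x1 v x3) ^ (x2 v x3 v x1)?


A pure literal appears in only one polarity across all clauses.
Pure literals: x1 (positive only), x3 (positive only).
Count = 2.

2


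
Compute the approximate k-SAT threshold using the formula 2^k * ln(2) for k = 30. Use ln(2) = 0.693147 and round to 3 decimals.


Using the asymptotic formula: threshold ~ 2^k * ln(2).
2^30 = 1073741824.
1073741824 * 0.693147 = 744260924.08.

744260924.08


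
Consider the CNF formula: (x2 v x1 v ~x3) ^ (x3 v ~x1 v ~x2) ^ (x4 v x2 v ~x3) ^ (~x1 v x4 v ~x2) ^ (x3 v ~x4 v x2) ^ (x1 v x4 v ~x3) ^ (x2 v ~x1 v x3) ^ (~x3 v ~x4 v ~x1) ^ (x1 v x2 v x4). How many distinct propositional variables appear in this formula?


Identify each distinct variable in the formula.
Variables found: x1, x2, x3, x4.
Total distinct variables = 4.

4


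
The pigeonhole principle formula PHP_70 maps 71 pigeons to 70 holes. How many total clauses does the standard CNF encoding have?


The PHP encoding has two parts:
1) At-least-one-hole clauses: 71 (one per pigeon, each with 70 literals).
2) At-most-one-pigeon-per-hole clauses: 70 holes * C(71,2) = 70 * 2485 = 173950.
Total clauses = 71 + 173950 = 174021.

174021


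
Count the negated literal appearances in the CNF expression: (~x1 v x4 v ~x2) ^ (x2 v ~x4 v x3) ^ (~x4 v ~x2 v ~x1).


Scan each clause for negated literals.
Clause 1: 2 negative; Clause 2: 1 negative; Clause 3: 3 negative.
Total negative literal occurrences = 6.

6


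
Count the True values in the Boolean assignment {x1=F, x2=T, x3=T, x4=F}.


The weight is the number of variables assigned True.
True variables: x2, x3.
Weight = 2.

2


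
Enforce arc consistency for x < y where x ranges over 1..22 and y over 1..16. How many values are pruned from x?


For the constraint x < y, x needs a supporting value in y's domain.
x can be at most 15 (one less than y's maximum).
Valid x values from domain: 15 out of 22.
Pruned = 22 - 15 = 7.

7


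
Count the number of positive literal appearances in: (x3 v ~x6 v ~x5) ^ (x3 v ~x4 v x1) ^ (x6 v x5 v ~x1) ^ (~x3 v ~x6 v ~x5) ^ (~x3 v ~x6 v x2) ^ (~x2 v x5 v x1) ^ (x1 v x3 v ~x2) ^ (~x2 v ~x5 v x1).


Scan each clause for unnegated literals.
Clause 1: 1 positive; Clause 2: 2 positive; Clause 3: 2 positive; Clause 4: 0 positive; Clause 5: 1 positive; Clause 6: 2 positive; Clause 7: 2 positive; Clause 8: 1 positive.
Total positive literal occurrences = 11.

11


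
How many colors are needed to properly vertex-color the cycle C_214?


A cycle on an even number of vertices is bipartite: alternate two colors around the cycle.
Since 214 is even, two colors suffice, and at least two are needed because the graph has edges.
Chromatic number = 2.

2


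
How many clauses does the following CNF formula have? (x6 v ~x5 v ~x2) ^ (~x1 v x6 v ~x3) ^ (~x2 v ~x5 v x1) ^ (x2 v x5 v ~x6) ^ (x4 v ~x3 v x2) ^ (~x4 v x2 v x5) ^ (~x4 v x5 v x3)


Each group enclosed in parentheses joined by ^ is one clause.
Counting the conjuncts: 7 clauses.

7


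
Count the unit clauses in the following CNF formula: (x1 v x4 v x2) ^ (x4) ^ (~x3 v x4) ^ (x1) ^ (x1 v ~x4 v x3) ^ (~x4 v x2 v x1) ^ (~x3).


A unit clause contains exactly one literal.
Unit clauses found: (x4), (x1), (~x3).
Count = 3.

3
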